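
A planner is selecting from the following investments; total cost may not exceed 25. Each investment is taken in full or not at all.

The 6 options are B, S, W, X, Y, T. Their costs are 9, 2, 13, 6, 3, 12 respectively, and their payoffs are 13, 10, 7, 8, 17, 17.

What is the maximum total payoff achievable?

Allowing fractional choices, the relaxed optimum would be about 55.6, but investments are indivisible.
B + S + X + Y: cost 9 + 2 + 6 + 3 = 20 ≤ 25, payoff 13 + 10 + 8 + 17 = 48.
S + X + Y + T: cost 2 + 6 + 3 + 12 = 23 ≤ 25, payoff 10 + 8 + 17 + 17 = 52.
B + Y + T: cost 9 + 3 + 12 = 24 ≤ 25, payoff 13 + 17 + 17 = 47.
Best is S, X, Y, and T with total payoff 52.

52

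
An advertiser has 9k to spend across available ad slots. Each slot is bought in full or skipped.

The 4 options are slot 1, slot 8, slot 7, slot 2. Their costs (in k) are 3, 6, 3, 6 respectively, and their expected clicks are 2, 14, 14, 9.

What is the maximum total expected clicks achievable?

Treat it as a binary knapsack problem.
slot 7 + slot 2: cost 3 + 6 = 9 ≤ 9, expected clicks 14 + 9 = 23.
slot 8 + slot 7: cost 6 + 3 = 9 ≤ 9, expected clicks 14 + 14 = 28.
Best is slot 8 and slot 7 with total expected clicks 28.

28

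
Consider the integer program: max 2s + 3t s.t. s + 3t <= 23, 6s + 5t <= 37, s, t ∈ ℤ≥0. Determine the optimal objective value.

21

Relaxing integrality, the LP optimum is 22.20 at (s,t) = (0, 7.4), which is not an integer point.
(s,t)=(0,7): 1·0+3·7=21≤23, 6·0+5·7=35≤37, objective 21.
(s,t)=(1,6): 1·1+3·6=19≤23, 6·1+5·6=36≤37, objective 20.
(s,t)=(0,6): 1·0+3·6=18≤23, 6·0+5·6=30≤37, objective 18.
The best lattice point is (0,7), giving 21.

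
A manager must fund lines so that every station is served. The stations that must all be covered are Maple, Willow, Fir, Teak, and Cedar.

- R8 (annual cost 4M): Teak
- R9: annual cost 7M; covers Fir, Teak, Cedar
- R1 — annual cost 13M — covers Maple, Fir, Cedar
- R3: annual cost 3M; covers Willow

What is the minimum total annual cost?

This is an integer covering problem.
The greedy cost-per-new-station heuristic would pick R9, R3, and R1 for 23, but a cheaper cover exists.
Choose R8, R1, and R3: together they cover Maple, Willow, Fir, Teak, Cedar — every station.
Total annual cost: 4 + 13 + 3 = 20.
No cover costs less than 20.

20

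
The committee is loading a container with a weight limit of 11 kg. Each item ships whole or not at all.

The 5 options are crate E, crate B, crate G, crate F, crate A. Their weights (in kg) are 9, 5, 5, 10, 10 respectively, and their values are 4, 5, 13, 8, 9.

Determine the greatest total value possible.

18

crate A: weight 10 ≤ 11, value 9.
crate G: weight 5 ≤ 11, value 13.
crate B + crate G: weight 5 + 5 = 10 ≤ 11, value 5 + 13 = 18.
Best is crate B and crate G with total value 18.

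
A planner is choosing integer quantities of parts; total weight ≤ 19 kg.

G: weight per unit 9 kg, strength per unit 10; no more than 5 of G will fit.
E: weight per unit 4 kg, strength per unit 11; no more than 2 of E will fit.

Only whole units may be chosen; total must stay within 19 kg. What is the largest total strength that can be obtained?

32

2×E: weight 8 ≤ 19, strength 2·11 = 22.
1×G and 2×E: weight 17 ≤ 19, strength 1·10 + 2·11 = 32.
Best is 32.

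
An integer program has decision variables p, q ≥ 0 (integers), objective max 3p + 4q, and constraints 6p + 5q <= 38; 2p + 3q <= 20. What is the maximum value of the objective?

(p,q)=(1,6) is feasible, giving 27.
(p,q)=(2,5) is feasible, giving 26.
(p,q)=(0,6) is feasible, giving 24.
Maximum is 27 at (p,q)=(1,6).

27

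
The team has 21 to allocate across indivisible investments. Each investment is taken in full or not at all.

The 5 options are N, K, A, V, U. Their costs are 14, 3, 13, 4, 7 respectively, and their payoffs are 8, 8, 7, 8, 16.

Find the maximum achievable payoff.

Allowing fractional choices, the relaxed optimum would be about 36.0, but investments are indivisible.
K + V + U: cost 3 + 4 + 7 = 14 ≤ 21, payoff 8 + 8 + 16 = 32.
V + U: cost 4 + 7 = 11 ≤ 21, payoff 8 + 16 = 24.
K + U: cost 3 + 7 = 10 ≤ 21, payoff 8 + 16 = 24.
Best is K, V, and U with total payoff 32.

32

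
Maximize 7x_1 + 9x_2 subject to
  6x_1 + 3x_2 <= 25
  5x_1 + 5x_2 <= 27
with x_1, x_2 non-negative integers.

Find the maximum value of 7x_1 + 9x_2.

45

Relaxing integrality, the LP optimum is 48.60 at (x_1,x_2) = (0, 5.4), which is not an integer point.
(x_1,x_2)=(0,5): 6·0+3·5=15≤25, 5·0+5·5=25≤27, objective 45.
(x_1,x_2)=(1,4): 6·1+3·4=18≤25, 5·1+5·4=25≤27, objective 43.
(x_1,x_2)=(0,4): 6·0+3·4=12≤25, 5·0+5·4=20≤27, objective 36.
No feasible integer point exceeds 45.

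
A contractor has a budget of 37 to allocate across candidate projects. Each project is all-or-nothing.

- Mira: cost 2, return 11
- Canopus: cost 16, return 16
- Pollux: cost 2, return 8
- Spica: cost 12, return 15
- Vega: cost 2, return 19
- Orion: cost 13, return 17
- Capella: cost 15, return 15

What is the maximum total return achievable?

This is a 0-1 knapsack instance.
Mira + Pollux + Spica + Vega + Orion: cost 2 + 2 + 12 + 2 + 13 = 31 ≤ 37, return 11 + 8 + 15 + 19 + 17 = 70.
Mira + Pollux + Vega + Orion + Capella: cost 2 + 2 + 2 + 13 + 15 = 34 ≤ 37, return 11 + 8 + 19 + 17 + 15 = 70.
Mira + Canopus + Pollux + Vega + Orion: cost 2 + 16 + 2 + 2 + 13 = 35 ≤ 37, return 11 + 16 + 8 + 19 + 17 = 71.
Best is Mira, Canopus, Pollux, Vega, and Orion with total return 71.

71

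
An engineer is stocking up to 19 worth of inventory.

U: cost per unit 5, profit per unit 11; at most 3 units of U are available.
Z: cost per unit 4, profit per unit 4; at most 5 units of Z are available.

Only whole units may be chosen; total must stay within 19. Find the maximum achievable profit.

This is a bounded integer knapsack.
3×U: cost 15 ≤ 19, profit 3·11 = 33.
3×U and 1×Z: cost 19 ≤ 19, profit 3·11 + 1·4 = 37.
Best is 37.

37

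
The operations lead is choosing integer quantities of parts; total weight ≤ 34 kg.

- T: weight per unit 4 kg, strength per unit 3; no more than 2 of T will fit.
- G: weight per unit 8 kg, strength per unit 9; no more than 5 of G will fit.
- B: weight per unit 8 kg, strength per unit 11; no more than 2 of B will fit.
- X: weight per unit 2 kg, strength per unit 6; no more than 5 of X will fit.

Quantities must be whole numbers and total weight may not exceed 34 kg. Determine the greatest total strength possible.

This is a bounded integer knapsack.
Take 1×G, 2×B, and 5×X: weight 34 ≤ 34, strength 1·9 + 2·11 + 5·6 = 61.
X has the best ratio (6/2) and is taken to its limit of 5; remaining capacity is filled optimally with the others.

61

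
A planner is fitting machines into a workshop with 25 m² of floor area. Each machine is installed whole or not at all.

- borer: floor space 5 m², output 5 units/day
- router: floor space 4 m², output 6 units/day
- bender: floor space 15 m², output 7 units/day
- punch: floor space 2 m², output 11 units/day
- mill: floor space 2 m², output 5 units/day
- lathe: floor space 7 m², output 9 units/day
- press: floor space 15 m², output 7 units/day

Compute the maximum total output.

36

Allowing fractional choices, the relaxed optimum would be about 38.3, but machines are indivisible.
router + punch + mill + lathe: floor space 4 + 2 + 2 + 7 = 15 ≤ 25, output 6 + 11 + 5 + 9 = 31.
borer + router + punch + lathe: floor space 5 + 4 + 2 + 7 = 18 ≤ 25, output 5 + 6 + 11 + 9 = 31.
borer + router + punch + mill + lathe: floor space 5 + 4 + 2 + 2 + 7 = 20 ≤ 25, output 5 + 6 + 11 + 5 + 9 = 36.
Best is borer, router, punch, mill, and lathe with total output 36.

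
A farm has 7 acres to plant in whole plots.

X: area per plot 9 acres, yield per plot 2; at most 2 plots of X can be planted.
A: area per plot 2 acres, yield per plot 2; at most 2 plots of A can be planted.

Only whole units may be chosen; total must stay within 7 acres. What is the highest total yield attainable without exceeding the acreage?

4

Take 2×A: area 4 ≤ 7, yield 2·2 = 4.
A has the best ratio (2/2) and is taken to its limit of 2; remaining capacity is filled optimally with the others.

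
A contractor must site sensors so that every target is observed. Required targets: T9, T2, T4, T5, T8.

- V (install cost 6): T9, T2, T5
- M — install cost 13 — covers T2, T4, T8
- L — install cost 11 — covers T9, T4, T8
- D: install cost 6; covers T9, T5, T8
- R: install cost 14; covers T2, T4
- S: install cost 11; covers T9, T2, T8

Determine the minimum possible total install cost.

17

Choose V and L: together they cover T9, T2, T4, T5, T8 — every target.
Total install cost: 6 + 11 = 17.
No cover costs less than 17.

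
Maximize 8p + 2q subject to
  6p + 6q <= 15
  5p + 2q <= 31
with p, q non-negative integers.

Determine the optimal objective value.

16

Relaxing integrality, the LP optimum is 20.00 at (p,q) = (2.5, 0), which is not an integer point.
(p,q)=(2,0): 6·2+6·0=12≤15, 5·2+2·0=10≤31, objective 16.
(p,q)=(1,1): 6·1+6·1=12≤15, 5·1+2·1=7≤31, objective 10.
Maximum is 16 at (p,q)=(2,0).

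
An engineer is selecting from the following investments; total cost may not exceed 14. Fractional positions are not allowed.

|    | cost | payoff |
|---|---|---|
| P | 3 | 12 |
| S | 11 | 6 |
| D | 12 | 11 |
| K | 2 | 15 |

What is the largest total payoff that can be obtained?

27

S + K: cost 11 + 2 = 13 ≤ 14, payoff 6 + 15 = 21.
P + K: cost 3 + 2 = 5 ≤ 14, payoff 12 + 15 = 27.
D + K: cost 12 + 2 = 14 ≤ 14, payoff 11 + 15 = 26.
Best is P and K with total payoff 27.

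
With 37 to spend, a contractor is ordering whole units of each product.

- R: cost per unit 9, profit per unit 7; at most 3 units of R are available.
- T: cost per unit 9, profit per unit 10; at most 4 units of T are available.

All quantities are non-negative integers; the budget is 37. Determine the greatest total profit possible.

40

T has the best ratio (10/9); taking only T gives at most 4×10 = 40 (stopped by the cost limit).
Optimal: 4×T: cost 36 ≤ 37, profit 4·10 = 40.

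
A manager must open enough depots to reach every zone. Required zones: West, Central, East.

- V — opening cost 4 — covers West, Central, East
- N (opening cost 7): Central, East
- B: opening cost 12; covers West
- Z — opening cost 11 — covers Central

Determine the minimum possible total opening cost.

V alone covers West, Central, East — every zone.
Total opening cost: 4.
No cover costs less than 4.

4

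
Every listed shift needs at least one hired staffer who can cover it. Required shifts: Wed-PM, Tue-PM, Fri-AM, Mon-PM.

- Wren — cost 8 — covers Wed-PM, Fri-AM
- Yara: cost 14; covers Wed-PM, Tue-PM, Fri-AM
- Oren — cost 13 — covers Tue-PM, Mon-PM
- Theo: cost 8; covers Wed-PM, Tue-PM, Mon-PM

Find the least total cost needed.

Choose Wren and Theo: together they cover Wed-PM, Tue-PM, Fri-AM, Mon-PM — every shift.
Total cost: 8 + 8 = 16.
No cover costs less than 16.

16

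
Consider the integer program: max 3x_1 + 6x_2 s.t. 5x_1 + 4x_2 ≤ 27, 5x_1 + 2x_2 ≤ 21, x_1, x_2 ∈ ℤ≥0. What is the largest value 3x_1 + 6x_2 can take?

(x_1,x_2)=(0,6): 5·0+4·6=24≤27, 5·0+2·6=12≤21, objective 36.
(x_1,x_2)=(1,5): 5·1+4·5=25≤27, 5·1+2·5=15≤21, objective 33.
(x_1,x_2)=(0,5): 5·0+4·5=20≤27, 5·0+2·5=10≤21, objective 30.
Maximum is 36 at (x_1,x_2)=(0,6).

36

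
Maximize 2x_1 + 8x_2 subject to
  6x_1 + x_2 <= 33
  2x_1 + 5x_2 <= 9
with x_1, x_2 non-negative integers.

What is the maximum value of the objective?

12

Relaxing integrality, the LP optimum is 14.40 at (x_1,x_2) = (0, 1.8), which is not an integer point.
(x_1,x_2)=(2,1): 6·2+1·1=13≤33, 2·2+5·1=9≤9, objective 12.
(x_1,x_2)=(1,1): 6·1+1·1=7≤33, 2·1+5·1=7≤9, objective 10.
(x_1,x_2)=(0,1): 6·0+1·1=1≤33, 2·0+5·1=5≤9, objective 8.
No feasible integer point exceeds 12.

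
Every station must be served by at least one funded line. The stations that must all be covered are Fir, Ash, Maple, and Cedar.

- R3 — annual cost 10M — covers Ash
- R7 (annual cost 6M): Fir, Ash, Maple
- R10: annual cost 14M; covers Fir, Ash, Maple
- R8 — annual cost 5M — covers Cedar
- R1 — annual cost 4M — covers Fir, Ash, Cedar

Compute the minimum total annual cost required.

Choose R7 and R1: together they cover Fir, Ash, Maple, Cedar — every station.
Total annual cost: 6 + 4 = 10.
No cover costs less than 10.

10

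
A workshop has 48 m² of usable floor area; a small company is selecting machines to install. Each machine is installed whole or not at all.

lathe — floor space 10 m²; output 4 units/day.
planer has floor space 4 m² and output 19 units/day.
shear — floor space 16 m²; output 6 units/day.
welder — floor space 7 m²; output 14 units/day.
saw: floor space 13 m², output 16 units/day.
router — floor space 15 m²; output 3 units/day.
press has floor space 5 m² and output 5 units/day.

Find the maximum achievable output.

Treat it as a binary knapsack problem.
lathe + planer + welder + saw + press: floor space 10 + 4 + 7 + 13 + 5 = 39 ≤ 48, output 4 + 19 + 14 + 16 + 5 = 58.
planer + shear + welder + saw + press: floor space 4 + 16 + 7 + 13 + 5 = 45 ≤ 48, output 19 + 6 + 14 + 16 + 5 = 60.
Best is planer, shear, welder, saw, and press with total output 60.

60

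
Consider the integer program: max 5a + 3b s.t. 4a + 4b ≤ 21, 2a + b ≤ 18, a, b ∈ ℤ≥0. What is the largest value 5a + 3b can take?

(a,b)=(5,0): 4·5+4·0=20≤21, 2·5+1·0=10≤18, objective 25.
(a,b)=(4,1): 4·4+4·1=20≤21, 2·4+1·1=9≤18, objective 23.
(a,b)=(4,0): 4·4+4·0=16≤21, 2·4+1·0=8≤18, objective 20.
Maximum is 25 at (a,b)=(5,0).

25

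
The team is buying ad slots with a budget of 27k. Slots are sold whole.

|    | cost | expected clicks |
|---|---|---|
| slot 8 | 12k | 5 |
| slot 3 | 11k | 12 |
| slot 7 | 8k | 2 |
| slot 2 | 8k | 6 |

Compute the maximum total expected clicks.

This is an integer program with binary decision variables.
Allowing fractional choices, the relaxed optimum would be about 21.3, but ad slots are indivisible.
slot 3 + slot 2: cost 11 + 8 = 19 ≤ 27, expected clicks 12 + 6 = 18.
slot 8 + slot 3: cost 12 + 11 = 23 ≤ 27, expected clicks 5 + 12 = 17.
slot 3 + slot 7 + slot 2: cost 11 + 8 + 8 = 27 ≤ 27, expected clicks 12 + 2 + 6 = 20.
Best is slot 3, slot 7, and slot 2 with total expected clicks 20.

20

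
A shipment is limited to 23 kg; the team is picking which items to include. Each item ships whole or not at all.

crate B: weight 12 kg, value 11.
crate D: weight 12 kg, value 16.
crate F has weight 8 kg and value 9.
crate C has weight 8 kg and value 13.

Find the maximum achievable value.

crate D + crate C: weight 12 + 8 = 20 ≤ 23, value 16 + 13 = 29.
crate B + crate C: weight 12 + 8 = 20 ≤ 23, value 11 + 13 = 24.
crate D + crate F: weight 12 + 8 = 20 ≤ 23, value 16 + 9 = 25.
Best is crate D and crate C with total value 29.

29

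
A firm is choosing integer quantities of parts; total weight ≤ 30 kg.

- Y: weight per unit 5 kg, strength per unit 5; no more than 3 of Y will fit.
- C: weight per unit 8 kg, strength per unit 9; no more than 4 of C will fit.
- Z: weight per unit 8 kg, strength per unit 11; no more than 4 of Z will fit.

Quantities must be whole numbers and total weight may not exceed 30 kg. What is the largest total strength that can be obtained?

This is a bounded integer knapsack.
1×Y and 3×Z: weight 29 ≤ 30, strength 1·5 + 3·11 = 38.
1×Y, 1×C, and 2×Z: weight 29 ≤ 30, strength 1·5 + 1·9 + 2·11 = 36.
Best is 38.

38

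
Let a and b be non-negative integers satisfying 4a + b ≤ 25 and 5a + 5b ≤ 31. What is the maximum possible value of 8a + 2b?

(a,b)=(6,0) is feasible, giving 48.
(a,b)=(5,1) is feasible, giving 42.
(a,b)=(5,0) is feasible, giving 40.
Maximum is 48 at (a,b)=(6,0).

48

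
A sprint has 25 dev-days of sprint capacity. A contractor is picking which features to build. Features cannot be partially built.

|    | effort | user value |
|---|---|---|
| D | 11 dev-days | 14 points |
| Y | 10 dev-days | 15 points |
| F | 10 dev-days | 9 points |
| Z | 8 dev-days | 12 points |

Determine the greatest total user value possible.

Allowing fractional choices, the relaxed optimum would be about 35.9, but features are indivisible.
Y + Z: effort 10 + 8 = 18 ≤ 25, user value 15 + 12 = 27.
D + Y: effort 11 + 10 = 21 ≤ 25, user value 14 + 15 = 29.
Best is D and Y with total user value 29.

29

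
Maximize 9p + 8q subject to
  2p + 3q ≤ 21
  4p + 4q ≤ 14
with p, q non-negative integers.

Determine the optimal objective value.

27

Relaxing integrality, the LP optimum is 31.50 at (p,q) = (3.5, 0), which is not an integer point.
(p,q)=(3,0): 2·3+3·0=6≤21, 4·3+4·0=12≤14, objective 27.
(p,q)=(2,1): 2·2+3·1=7≤21, 4·2+4·1=12≤14, objective 26.
Maximum is 27 at (p,q)=(3,0).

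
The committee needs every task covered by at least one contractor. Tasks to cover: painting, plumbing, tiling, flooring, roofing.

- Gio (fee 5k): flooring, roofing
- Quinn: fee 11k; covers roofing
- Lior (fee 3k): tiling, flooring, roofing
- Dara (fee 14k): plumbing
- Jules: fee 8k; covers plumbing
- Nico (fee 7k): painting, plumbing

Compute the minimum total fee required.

10

This is an integer covering problem.
Choose Lior and Nico: together they cover painting, plumbing, tiling, flooring, roofing — every task.
Total fee: 3 + 7 = 10.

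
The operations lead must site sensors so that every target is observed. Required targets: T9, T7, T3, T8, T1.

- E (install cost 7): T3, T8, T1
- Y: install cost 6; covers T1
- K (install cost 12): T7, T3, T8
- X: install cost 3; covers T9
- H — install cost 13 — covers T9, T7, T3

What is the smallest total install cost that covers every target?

The greedy cost-per-new-target heuristic would pick E, X, and K for 22, but a cheaper cover exists.
Choose E and H: together they cover T9, T7, T3, T8, T1 — every target.
Total install cost: 7 + 13 = 20.
No cover costs less than 20.

20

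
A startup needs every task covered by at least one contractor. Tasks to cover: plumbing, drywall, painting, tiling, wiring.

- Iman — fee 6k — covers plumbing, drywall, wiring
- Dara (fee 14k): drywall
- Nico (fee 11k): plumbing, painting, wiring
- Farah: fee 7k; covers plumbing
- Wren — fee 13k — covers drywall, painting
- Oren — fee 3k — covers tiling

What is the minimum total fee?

20

Choose Iman, Nico, and Oren: together they cover plumbing, drywall, painting, tiling, wiring — every task.
Total fee: 6 + 11 + 3 = 20.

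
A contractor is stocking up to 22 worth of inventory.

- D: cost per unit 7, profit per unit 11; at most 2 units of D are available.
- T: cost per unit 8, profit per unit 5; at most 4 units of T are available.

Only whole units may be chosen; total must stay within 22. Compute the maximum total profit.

This is a bounded integer knapsack.
D has the best ratio (11/7); taking only D gives at most 2×11 = 22 (stopped by the supply cap of 2).
Mixing does better — 2×D and 1×T: cost 22 ≤ 22, profit 2·11 + 1·5 = 27.

27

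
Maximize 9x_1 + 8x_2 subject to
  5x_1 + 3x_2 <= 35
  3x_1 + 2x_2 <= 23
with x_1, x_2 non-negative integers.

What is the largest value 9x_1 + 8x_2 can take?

89

The continuous relaxation peaks at (0, 11.5) with value 92.00; rounding to a feasible lattice point costs some objective.
(x_1,x_2)=(1,10): 5·1+3·10=35≤35, 3·1+2·10=23≤23, objective 89.
(x_1,x_2)=(0,11): 5·0+3·11=33≤35, 3·0+2·11=22≤23, objective 88.
(x_1,x_2)=(1,9): 5·1+3·9=32≤35, 3·1+2·9=21≤23, objective 81.
Maximum is 89 at (x_1,x_2)=(1,10).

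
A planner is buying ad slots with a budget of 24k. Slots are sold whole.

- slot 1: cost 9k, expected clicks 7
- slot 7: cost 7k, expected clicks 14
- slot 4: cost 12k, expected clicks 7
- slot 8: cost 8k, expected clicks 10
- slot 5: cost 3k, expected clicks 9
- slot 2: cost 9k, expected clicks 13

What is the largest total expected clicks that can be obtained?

37

slot 7 + slot 5 + slot 2: cost 7 + 3 + 9 = 19 ≤ 24, expected clicks 14 + 9 + 13 = 36.
slot 7 + slot 8 + slot 5: cost 7 + 8 + 3 = 18 ≤ 24, expected clicks 14 + 10 + 9 = 33.
slot 7 + slot 8 + slot 2: cost 7 + 8 + 9 = 24 ≤ 24, expected clicks 14 + 10 + 13 = 37.
Best is slot 7, slot 8, and slot 2 with total expected clicks 37.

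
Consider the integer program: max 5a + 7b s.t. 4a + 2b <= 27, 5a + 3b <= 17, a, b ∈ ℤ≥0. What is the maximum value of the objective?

Relaxing integrality, the LP optimum is 39.67 at (a,b) = (0, 5.67), which is not an integer point.
(a,b)=(0,5): 4·0+2·5=10≤27, 5·0+3·5=15≤17, objective 35.
(a,b)=(1,4): 4·1+2·4=12≤27, 5·1+3·4=17≤17, objective 33.
(a,b)=(0,4): 4·0+2·4=8≤27, 5·0+3·4=12≤17, objective 28.
Maximum is 35 at (a,b)=(0,5).

35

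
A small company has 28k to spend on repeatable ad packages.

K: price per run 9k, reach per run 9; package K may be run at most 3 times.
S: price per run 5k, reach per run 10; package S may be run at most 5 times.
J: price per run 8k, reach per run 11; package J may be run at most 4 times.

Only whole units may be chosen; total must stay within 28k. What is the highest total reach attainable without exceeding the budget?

S has the best ratio (10/5); taking only S gives at most 5×10 = 50 (stopped by the price limit).
Mixing does better — 4×S and 1×J: price 28 ≤ 28, reach 4·10 + 1·11 = 51.

51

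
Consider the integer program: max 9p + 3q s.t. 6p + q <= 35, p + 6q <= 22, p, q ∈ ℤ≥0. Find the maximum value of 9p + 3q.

(p,q)=(5,2) is feasible, giving 51.
(p,q)=(5,1) is feasible, giving 48.
(p,q)=(4,3) is feasible, giving 45.
No feasible integer point exceeds 51.

51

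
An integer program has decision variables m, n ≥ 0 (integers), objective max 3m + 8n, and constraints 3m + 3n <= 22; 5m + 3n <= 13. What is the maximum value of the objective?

(m,n)=(0,4): 3·0+3·4=12≤22, 5·0+3·4=12≤13, objective 32.
(m,n)=(0,3): 3·0+3·3=9≤22, 5·0+3·3=9≤13, objective 24.
The best lattice point is (0,4), giving 32.

32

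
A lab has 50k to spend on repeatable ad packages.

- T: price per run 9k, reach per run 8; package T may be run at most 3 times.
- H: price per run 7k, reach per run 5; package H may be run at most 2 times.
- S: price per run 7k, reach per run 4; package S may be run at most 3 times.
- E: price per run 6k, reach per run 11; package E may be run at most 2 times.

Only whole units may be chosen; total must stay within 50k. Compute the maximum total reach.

E has the best ratio (11/6); taking only E gives at most 2×11 = 22 (stopped by the supply cap of 2).
Mixing does better — 3×T, 1×H, and 2×E: price 46 ≤ 50, reach 3·8 + 1·5 + 2·11 = 51.

51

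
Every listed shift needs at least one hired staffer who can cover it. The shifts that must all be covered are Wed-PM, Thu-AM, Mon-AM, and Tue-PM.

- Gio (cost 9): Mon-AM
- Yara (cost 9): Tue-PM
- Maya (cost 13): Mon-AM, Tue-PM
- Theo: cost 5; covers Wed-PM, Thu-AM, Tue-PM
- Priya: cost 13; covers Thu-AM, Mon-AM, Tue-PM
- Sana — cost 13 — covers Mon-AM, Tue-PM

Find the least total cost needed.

14

Choose Gio and Theo: together they cover Wed-PM, Thu-AM, Mon-AM, Tue-PM — every shift.
Total cost: 9 + 5 = 14.
No cover costs less than 14.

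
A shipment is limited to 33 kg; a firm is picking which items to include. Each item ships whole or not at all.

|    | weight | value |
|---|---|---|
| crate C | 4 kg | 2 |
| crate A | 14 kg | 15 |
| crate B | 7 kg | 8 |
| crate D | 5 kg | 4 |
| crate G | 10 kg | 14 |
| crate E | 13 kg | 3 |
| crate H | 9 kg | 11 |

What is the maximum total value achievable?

40

This is an integer program with binary decision variables.
Take crate A, crate G, and crate H: weight 14 + 10 + 9 = 33 ≤ 33, value 15 + 14 + 11 = 40.
No other feasible combination does better.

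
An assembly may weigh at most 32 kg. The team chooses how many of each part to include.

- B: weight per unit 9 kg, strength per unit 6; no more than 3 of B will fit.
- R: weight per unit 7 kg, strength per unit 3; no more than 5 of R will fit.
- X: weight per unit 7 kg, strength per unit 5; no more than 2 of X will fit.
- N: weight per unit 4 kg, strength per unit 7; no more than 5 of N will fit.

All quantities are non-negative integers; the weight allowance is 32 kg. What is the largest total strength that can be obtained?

Take 1×B and 5×N: weight 29 ≤ 32, strength 1·6 + 5·7 = 41.
N has the best ratio (7/4) and is taken to its limit of 5; remaining capacity is filled optimally with the others.

41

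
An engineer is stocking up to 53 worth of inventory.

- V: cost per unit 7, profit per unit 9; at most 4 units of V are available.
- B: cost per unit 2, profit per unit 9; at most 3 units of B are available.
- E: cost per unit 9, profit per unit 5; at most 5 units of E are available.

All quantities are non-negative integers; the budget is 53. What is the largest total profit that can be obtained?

73

4×V, 3×B, and 1×E: cost 43 ≤ 53, profit 4·9 + 3·9 + 1·5 = 68.
4×V, 3×B, and 2×E: cost 52 ≤ 53, profit 4·9 + 3·9 + 2·5 = 73.
Best is 73.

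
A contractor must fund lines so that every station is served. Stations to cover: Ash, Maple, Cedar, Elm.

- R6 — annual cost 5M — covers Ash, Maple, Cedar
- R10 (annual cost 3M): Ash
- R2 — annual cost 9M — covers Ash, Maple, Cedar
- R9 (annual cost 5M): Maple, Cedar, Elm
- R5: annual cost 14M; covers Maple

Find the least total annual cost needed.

This is an integer covering problem.
The greedy cost-per-new-station heuristic would pick R6 and R9 for 10, but a cheaper cover exists.
Choose R10 and R9: together they cover Ash, Maple, Cedar, Elm — every station.
Total annual cost: 3 + 5 = 8.
No cover costs less than 8.

8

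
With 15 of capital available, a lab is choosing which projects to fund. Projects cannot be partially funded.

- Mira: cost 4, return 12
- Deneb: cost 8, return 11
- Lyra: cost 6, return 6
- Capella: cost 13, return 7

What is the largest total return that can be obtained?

Treat it as a binary knapsack problem.
Mira + Lyra: cost 4 + 6 = 10 ≤ 15, return 12 + 6 = 18.
Deneb + Lyra: cost 8 + 6 = 14 ≤ 15, return 11 + 6 = 17.
Mira + Deneb: cost 4 + 8 = 12 ≤ 15, return 12 + 11 = 23.
Best is Mira and Deneb with total return 23.

23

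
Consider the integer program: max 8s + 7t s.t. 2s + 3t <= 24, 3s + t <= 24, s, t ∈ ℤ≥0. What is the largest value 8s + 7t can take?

77

Relaxing integrality, the LP optimum is 78.86 at (s,t) = (6.86, 3.43), which is not an integer point.
(s,t)=(7,3): 2·7+3·3=23≤24, 3·7+1·3=24≤24, objective 77.
(s,t)=(6,4): 2·6+3·4=24≤24, 3·6+1·4=22≤24, objective 76.
(s,t)=(7,2): 2·7+3·2=20≤24, 3·7+1·2=23≤24, objective 70.
Maximum is 77 at (s,t)=(7,3).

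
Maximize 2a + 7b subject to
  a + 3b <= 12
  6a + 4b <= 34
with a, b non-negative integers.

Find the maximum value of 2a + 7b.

28

(a,b)=(0,4): 1·0+3·4=12≤12, 6·0+4·4=16≤34, objective 28.
(a,b)=(1,3): 1·1+3·3=10≤12, 6·1+4·3=18≤34, objective 23.
(a,b)=(0,3): 1·0+3·3=9≤12, 6·0+4·3=12≤34, objective 21.
The best lattice point is (0,4), giving 28.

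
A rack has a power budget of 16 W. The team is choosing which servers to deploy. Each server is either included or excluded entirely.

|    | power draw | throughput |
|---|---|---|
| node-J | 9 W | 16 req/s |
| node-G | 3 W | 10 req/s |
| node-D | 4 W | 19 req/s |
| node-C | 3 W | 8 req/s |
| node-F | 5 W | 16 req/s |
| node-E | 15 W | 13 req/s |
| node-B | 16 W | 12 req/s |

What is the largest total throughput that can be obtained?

53

node-G + node-D + node-F: power draw 3 + 4 + 5 = 12 ≤ 16, throughput 10 + 19 + 16 = 45.
node-G + node-D + node-C + node-F: power draw 3 + 4 + 3 + 5 = 15 ≤ 16, throughput 10 + 19 + 8 + 16 = 53.
Best is node-G, node-D, node-C, and node-F with total throughput 53.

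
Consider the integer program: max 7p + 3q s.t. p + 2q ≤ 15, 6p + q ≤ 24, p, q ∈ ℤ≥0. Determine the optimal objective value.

39

(p,q)=(3,6): 1·3+2·6=15≤15, 6·3+1·6=24≤24, objective 39.
(p,q)=(3,5): 1·3+2·5=13≤15, 6·3+1·5=23≤24, objective 36.
No feasible integer point exceeds 39.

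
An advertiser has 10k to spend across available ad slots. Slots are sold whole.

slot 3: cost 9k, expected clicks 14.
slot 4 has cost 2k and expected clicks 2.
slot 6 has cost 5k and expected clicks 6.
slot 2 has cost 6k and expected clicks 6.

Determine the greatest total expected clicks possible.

This is an integer program with binary decision variables.
Allowing fractional choices, the relaxed optimum would be about 15.2, but ad slots are indivisible.
slot 3: cost 9 ≤ 10, expected clicks 14.
slot 4 + slot 6: cost 2 + 5 = 7 ≤ 10, expected clicks 2 + 6 = 8.
Best is slot 3 with total expected clicks 14.

14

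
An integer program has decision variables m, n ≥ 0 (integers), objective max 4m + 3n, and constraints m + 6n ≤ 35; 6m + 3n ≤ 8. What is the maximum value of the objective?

6

(m,n)=(0,2): 1·0+6·2=12≤35, 6·0+3·2=6≤8, objective 6.
(m,n)=(0,1): 1·0+6·1=6≤35, 6·0+3·1=3≤8, objective 3.
The best lattice point is (0,2), giving 6.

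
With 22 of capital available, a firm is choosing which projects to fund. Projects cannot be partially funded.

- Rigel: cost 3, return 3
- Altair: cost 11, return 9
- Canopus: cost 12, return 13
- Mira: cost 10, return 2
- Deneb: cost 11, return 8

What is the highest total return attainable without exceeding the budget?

17

Treat it as a binary knapsack problem.
Take Altair and Deneb: cost 11 + 11 = 22 ≤ 22, return 9 + 8 = 17.
No other feasible combination does better.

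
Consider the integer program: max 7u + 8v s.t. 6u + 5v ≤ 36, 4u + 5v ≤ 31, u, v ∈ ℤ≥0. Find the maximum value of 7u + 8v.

Relaxing integrality, the LP optimum is 51.10 at (u,v) = (2.5, 4.2), which is not an integer point.
(u,v)=(0,6): 6·0+5·6=30≤36, 4·0+5·6=30≤31, objective 48.
(u,v)=(1,5): 6·1+5·5=31≤36, 4·1+5·5=29≤31, objective 47.
(u,v)=(2,4): 6·2+5·4=32≤36, 4·2+5·4=28≤31, objective 46.
(u,v)=(3,3): 6·3+5·3=33≤36, 4·3+5·3=27≤31, objective 45.
The best lattice point is (0,6), giving 48.

48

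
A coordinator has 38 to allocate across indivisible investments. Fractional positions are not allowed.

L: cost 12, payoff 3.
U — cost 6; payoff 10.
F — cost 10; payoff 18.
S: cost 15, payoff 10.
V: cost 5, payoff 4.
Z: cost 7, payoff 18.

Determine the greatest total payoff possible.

56

This is an integer program with binary decision variables.
Allowing fractional choices, the relaxed optimum would be about 56.7, but investments are indivisible.
U + F + S + Z: cost 6 + 10 + 15 + 7 = 38 ≤ 38, payoff 10 + 18 + 10 + 18 = 56.
U + F + V + Z: cost 6 + 10 + 5 + 7 = 28 ≤ 38, payoff 10 + 18 + 4 + 18 = 50.
F + S + V + Z: cost 10 + 15 + 5 + 7 = 37 ≤ 38, payoff 18 + 10 + 4 + 18 = 50.
Best is U, F, S, and Z with total payoff 56.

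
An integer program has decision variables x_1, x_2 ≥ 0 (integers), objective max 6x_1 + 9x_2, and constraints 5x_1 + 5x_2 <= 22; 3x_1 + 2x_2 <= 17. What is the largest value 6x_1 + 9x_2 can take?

(x_1,x_2)=(0,4) is feasible, giving 36.
(x_1,x_2)=(1,3) is feasible, giving 33.
(x_1,x_2)=(0,3) is feasible, giving 27.
Maximum is 36 at (x_1,x_2)=(0,4).

36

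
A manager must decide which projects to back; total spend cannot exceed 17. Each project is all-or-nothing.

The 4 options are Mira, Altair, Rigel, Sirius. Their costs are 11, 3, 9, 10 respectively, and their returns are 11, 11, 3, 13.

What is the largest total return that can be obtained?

24

Mira + Altair: cost 11 + 3 = 14 ≤ 17, return 11 + 11 = 22.
Altair + Sirius: cost 3 + 10 = 13 ≤ 17, return 11 + 13 = 24.
Altair + Rigel: cost 3 + 9 = 12 ≤ 17, return 11 + 3 = 14.
Best is Altair and Sirius with total return 24.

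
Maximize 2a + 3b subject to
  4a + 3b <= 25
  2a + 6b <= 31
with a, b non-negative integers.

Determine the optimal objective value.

18

The continuous relaxation peaks at (3.17, 4.11) with value 18.67; rounding to a feasible lattice point costs some objective.
(a,b)=(3,4): 4·3+3·4=24≤25, 2·3+6·4=30≤31, objective 18.
(a,b)=(4,3): 4·4+3·3=25≤25, 2·4+6·3=26≤31, objective 17.
Maximum is 18 at (a,b)=(3,4).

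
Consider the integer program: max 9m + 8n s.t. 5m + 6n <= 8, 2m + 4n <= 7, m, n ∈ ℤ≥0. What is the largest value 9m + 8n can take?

The continuous relaxation peaks at (1.6, 0) with value 14.40; rounding to a feasible lattice point costs some objective.
(m,n)=(1,0): 5·1+6·0=5≤8, 2·1+4·0=2≤7, objective 9.
(m,n)=(0,1): 5·0+6·1=6≤8, 2·0+4·1=4≤7, objective 8.
(m,n)=(0,0): 5·0+6·0=0≤8, 2·0+4·0=0≤7, objective 0.
Maximum is 9 at (m,n)=(1,0).

9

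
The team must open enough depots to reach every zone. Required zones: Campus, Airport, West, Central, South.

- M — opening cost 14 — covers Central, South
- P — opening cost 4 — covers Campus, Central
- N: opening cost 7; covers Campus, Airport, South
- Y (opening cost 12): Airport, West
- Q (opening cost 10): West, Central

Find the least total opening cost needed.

Choose N and Q: together they cover Campus, Airport, West, Central, South — every zone.
Total opening cost: 7 + 10 = 17.

17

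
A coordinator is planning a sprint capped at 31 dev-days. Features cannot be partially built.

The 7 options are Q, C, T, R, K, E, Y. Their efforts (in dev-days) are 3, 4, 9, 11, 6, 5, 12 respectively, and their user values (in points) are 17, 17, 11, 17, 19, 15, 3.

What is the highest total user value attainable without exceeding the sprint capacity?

85

Allowing fractional choices, the relaxed optimum would be about 87.4, but features are indivisible.
Q + C + T + K + E: effort 3 + 4 + 9 + 6 + 5 = 27 ≤ 31, user value 17 + 17 + 11 + 19 + 15 = 79.
Q + C + R + K + E: effort 3 + 4 + 11 + 6 + 5 = 29 ≤ 31, user value 17 + 17 + 17 + 19 + 15 = 85.
Q + C + K + E + Y: effort 3 + 4 + 6 + 5 + 12 = 30 ≤ 31, user value 17 + 17 + 19 + 15 + 3 = 71.
Best is Q, C, R, K, and E with total user value 85.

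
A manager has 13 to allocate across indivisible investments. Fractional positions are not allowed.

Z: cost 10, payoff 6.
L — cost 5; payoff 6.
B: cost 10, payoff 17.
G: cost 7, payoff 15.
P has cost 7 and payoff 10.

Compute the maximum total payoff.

21

Allowing fractional choices, the relaxed optimum would be about 25.2, but investments are indivisible.
L + G: cost 5 + 7 = 12 ≤ 13, payoff 6 + 15 = 21.
L + P: cost 5 + 7 = 12 ≤ 13, payoff 6 + 10 = 16.
B: cost 10 ≤ 13, payoff 17.
Best is L and G with total payoff 21.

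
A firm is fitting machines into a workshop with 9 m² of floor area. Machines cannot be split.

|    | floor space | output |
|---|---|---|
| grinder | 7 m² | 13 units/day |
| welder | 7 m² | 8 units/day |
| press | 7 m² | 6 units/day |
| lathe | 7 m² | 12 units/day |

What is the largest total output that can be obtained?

13

Take grinder: floor space 7 ≤ 9, output 13.
No other feasible combination does better.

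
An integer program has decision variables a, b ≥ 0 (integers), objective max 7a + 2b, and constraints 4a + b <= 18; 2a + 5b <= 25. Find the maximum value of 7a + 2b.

32

(a,b)=(4,2): 4·4+1·2=18≤18, 2·4+5·2=18≤25, objective 32.
(a,b)=(4,1): 4·4+1·1=17≤18, 2·4+5·1=13≤25, objective 30.
(a,b)=(3,3): 4·3+1·3=15≤18, 2·3+5·3=21≤25, objective 27.
The best lattice point is (4,2), giving 32.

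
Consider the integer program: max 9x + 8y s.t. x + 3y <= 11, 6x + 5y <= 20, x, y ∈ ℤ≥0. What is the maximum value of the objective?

27

The continuous relaxation peaks at (0.385, 3.54) with value 31.77; rounding to a feasible lattice point costs some objective.
(x,y)=(3,0): 1·3+3·0=3≤11, 6·3+5·0=18≤20, objective 27.
(x,y)=(2,1): 1·2+3·1=5≤11, 6·2+5·1=17≤20, objective 26.
Maximum is 27 at (x,y)=(3,0).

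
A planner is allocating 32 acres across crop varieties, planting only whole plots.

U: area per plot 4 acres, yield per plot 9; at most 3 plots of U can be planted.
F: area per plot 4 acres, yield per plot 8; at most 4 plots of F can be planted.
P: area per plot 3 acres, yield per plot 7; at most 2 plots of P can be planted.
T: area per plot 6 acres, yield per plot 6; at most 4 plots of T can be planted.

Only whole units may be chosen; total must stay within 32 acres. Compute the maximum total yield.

P has the best ratio (7/3); taking only P gives at most 2×7 = 14 (stopped by the supply cap of 2).
Mixing does better — 3×U, 4×F, and 1×P: area 31 ≤ 32, yield 3·9 + 4·8 + 1·7 = 66.

66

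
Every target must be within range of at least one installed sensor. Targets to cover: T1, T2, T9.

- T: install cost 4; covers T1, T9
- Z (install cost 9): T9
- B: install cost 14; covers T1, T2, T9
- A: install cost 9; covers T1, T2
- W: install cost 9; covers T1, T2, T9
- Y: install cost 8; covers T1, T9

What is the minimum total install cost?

The greedy cost-per-new-target heuristic would pick T and A for 13, but a cheaper cover exists.
W alone covers T1, T2, T9 — every target.
Total install cost: 9.
No cover costs less than 9.

9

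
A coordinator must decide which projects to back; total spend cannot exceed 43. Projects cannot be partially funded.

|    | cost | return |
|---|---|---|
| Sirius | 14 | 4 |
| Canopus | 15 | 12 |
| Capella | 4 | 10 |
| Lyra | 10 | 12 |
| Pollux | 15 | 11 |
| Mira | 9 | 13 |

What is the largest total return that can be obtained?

Allowing fractional choices, the relaxed optimum would be about 50.7, but projects are indivisible.
Canopus + Capella + Pollux + Mira: cost 15 + 4 + 15 + 9 = 43 ≤ 43, return 12 + 10 + 11 + 13 = 46.
Canopus + Capella + Lyra + Mira: cost 15 + 4 + 10 + 9 = 38 ≤ 43, return 12 + 10 + 12 + 13 = 47.
Capella + Lyra + Pollux + Mira: cost 4 + 10 + 15 + 9 = 38 ≤ 43, return 10 + 12 + 11 + 13 = 46.
Best is Canopus, Capella, Lyra, and Mira with total return 47.

47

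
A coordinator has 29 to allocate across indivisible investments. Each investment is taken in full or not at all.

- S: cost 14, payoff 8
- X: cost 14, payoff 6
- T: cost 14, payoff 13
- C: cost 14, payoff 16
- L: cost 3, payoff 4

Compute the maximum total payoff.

29

This is an integer program with binary decision variables.
Allowing fractional choices, the relaxed optimum would be about 31.1, but investments are indivisible.
S + C: cost 14 + 14 = 28 ≤ 29, payoff 8 + 16 = 24.
T + C: cost 14 + 14 = 28 ≤ 29, payoff 13 + 16 = 29.
X + C: cost 14 + 14 = 28 ≤ 29, payoff 6 + 16 = 22.
Best is T and C with total payoff 29.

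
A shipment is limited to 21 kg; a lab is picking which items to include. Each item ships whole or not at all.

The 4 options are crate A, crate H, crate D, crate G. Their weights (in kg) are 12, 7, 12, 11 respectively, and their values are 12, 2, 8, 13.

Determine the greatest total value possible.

15

This is a 0-1 knapsack instance.
Allowing fractional choices, the relaxed optimum would be about 23.0, but items are indivisible.
crate A + crate H: weight 12 + 7 = 19 ≤ 21, value 12 + 2 = 14.
crate H + crate G: weight 7 + 11 = 18 ≤ 21, value 2 + 13 = 15.
crate G: weight 11 ≤ 21, value 13.
Best is crate H and crate G with total value 15.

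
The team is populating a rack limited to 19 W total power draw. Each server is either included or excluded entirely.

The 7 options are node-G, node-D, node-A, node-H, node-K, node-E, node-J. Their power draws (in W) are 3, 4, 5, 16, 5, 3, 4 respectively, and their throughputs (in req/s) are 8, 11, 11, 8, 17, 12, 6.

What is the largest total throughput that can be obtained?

54

Take node-G, node-D, node-K, node-E, and node-J: power draw 3 + 4 + 5 + 3 + 4 = 19 ≤ 19, throughput 8 + 11 + 17 + 12 + 6 = 54.
No other feasible combination does better.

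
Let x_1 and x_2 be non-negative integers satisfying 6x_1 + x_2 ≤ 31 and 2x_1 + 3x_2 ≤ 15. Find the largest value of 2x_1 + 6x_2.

(x_1,x_2)=(0,5): 6·0+1·5=5≤31, 2·0+3·5=15≤15, objective 30.
(x_1,x_2)=(1,4): 6·1+1·4=10≤31, 2·1+3·4=14≤15, objective 26.
(x_1,x_2)=(0,4): 6·0+1·4=4≤31, 2·0+3·4=12≤15, objective 24.
Maximum is 30 at (x_1,x_2)=(0,5).

30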